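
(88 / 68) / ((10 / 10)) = 22 / 17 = 1.29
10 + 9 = 19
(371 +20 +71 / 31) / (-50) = -6096 / 775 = -7.87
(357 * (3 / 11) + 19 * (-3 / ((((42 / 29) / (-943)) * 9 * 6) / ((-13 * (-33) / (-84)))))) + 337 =-716179085 / 232848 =-3075.74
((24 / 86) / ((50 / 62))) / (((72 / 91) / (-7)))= -19747 / 6450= -3.06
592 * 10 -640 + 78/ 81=142586/ 27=5280.96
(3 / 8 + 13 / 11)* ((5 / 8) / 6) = 685 / 4224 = 0.16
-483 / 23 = -21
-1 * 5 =-5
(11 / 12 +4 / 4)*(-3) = -23 / 4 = -5.75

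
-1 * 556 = -556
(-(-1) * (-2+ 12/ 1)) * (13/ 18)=65/ 9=7.22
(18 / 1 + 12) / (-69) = -10 / 23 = -0.43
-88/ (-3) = 88/ 3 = 29.33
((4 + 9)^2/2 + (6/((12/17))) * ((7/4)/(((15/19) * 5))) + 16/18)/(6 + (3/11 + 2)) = 1765313/163800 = 10.78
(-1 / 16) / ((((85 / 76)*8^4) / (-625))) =2375 / 278528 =0.01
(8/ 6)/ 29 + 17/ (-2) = -8.45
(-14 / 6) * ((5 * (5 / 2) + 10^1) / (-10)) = 21 / 4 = 5.25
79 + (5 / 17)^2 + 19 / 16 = 371187 / 4624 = 80.27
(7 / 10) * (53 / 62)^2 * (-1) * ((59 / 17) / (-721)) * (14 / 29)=1160117 / 975972380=0.00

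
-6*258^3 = -103041072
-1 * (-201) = 201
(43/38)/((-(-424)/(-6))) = -129/8056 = -0.02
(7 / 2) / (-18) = -7 / 36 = -0.19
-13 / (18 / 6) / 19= -13 / 57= -0.23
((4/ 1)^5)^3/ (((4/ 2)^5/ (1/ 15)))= 33554432/ 15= 2236962.13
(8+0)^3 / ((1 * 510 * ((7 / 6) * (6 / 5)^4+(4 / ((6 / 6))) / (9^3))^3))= 25222688085937500 / 358144774846810451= 0.07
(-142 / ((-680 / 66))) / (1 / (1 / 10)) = 2343 / 1700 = 1.38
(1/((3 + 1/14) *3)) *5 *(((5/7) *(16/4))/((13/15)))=1000/559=1.79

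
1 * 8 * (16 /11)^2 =2048 /121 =16.93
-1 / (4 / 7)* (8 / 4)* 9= -63 / 2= -31.50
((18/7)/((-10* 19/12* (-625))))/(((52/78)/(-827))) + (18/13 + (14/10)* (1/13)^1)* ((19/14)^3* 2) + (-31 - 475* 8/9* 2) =-8275925383643/9531112500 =-868.31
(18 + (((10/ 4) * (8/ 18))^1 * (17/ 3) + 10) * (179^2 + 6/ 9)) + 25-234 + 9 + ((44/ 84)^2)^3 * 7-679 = 6387121123678/ 12252303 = 521299.64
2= 2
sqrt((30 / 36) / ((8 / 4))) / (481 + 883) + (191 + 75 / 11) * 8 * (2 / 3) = sqrt(15) / 8184 + 34816 / 33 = 1055.03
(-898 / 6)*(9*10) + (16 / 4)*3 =-13458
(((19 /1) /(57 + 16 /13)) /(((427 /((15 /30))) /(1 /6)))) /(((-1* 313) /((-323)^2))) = -25769263 /1214085684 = -0.02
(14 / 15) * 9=42 / 5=8.40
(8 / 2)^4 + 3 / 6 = 513 / 2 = 256.50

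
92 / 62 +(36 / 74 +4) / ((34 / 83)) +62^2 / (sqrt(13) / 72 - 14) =-5193487570713 / 19811978449 - 276768 * sqrt(13) / 1016051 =-263.12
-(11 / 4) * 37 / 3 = -33.92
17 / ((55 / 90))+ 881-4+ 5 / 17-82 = 153922 / 187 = 823.11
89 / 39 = 2.28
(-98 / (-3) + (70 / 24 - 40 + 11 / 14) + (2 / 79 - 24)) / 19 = -183191 / 126084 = -1.45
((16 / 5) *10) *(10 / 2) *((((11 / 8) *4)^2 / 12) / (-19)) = -1210 / 57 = -21.23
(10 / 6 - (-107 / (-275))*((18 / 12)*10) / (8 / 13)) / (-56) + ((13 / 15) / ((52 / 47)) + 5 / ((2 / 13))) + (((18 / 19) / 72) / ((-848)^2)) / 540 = 15190228239337 / 454485233664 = 33.42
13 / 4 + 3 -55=-48.75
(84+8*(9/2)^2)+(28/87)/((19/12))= 135658/551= 246.20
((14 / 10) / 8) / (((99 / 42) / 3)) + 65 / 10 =1479 / 220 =6.72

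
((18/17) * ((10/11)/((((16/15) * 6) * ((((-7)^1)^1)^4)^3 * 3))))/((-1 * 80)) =-15/331305050443136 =-0.00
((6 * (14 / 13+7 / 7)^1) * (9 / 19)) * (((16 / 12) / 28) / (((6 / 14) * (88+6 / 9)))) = 0.01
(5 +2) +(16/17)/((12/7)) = 385/51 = 7.55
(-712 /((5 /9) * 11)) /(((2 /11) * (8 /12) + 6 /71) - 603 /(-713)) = -110.81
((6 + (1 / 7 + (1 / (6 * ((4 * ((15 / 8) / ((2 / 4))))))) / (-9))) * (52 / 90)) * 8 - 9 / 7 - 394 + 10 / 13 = -607215029 / 1658475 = -366.13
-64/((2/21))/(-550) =336/275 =1.22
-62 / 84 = -31 / 42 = -0.74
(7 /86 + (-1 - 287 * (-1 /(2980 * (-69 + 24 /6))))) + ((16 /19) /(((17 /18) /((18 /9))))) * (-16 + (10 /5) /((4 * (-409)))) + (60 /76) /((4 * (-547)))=-4432127631496566 /150470457573475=-29.46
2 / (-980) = -1 / 490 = -0.00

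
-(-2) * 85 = 170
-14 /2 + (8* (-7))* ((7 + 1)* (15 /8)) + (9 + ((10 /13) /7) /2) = -76253 /91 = -837.95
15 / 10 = 3 / 2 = 1.50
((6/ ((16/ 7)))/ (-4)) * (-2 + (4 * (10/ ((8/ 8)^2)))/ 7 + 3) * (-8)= 141/ 4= 35.25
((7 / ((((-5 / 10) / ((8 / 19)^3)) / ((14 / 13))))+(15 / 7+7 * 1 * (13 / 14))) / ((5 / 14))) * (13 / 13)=9384279 / 445835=21.05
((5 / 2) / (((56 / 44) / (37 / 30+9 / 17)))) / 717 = 9889 / 2047752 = 0.00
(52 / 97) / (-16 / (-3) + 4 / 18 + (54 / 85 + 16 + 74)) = 19890 / 3568921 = 0.01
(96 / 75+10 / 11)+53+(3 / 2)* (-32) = 7.19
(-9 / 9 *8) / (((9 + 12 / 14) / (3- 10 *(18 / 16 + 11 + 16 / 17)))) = 121534 / 1173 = 103.61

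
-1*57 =-57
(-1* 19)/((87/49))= -931/87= -10.70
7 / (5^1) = 7 / 5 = 1.40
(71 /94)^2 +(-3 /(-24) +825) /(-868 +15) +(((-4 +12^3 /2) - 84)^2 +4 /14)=63541305934903 /105519512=602175.89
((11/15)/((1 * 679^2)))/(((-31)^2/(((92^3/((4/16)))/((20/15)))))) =8565568/2215302005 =0.00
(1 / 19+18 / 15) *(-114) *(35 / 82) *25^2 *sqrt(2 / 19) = -1561875 *sqrt(38) / 779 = -12359.49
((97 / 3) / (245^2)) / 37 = 97 / 6662775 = 0.00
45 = 45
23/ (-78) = -23/ 78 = -0.29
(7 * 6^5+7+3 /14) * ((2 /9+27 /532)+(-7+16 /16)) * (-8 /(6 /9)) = 20898887729 /5586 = 3741297.48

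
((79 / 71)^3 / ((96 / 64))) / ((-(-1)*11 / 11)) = 986078 / 1073733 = 0.92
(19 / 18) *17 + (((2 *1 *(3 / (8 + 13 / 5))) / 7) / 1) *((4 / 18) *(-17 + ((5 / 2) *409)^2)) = 125578543 / 6678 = 18804.81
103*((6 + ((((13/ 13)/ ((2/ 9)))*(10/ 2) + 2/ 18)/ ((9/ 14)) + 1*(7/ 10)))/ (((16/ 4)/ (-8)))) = -8625.80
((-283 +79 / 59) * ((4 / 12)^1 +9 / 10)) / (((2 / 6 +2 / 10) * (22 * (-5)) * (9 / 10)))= 307433 / 46728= 6.58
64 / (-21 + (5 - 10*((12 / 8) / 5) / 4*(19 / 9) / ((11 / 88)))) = -96 / 43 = -2.23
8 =8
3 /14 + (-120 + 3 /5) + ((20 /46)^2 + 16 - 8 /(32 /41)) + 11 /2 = -7979719 /74060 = -107.75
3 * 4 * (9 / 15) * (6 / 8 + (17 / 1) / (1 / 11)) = 6759 / 5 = 1351.80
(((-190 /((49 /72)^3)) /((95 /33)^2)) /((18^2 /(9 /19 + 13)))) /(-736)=20072448 /4884198235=0.00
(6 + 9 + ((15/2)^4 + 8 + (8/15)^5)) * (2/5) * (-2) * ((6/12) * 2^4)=-77446667326/3796875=-20397.48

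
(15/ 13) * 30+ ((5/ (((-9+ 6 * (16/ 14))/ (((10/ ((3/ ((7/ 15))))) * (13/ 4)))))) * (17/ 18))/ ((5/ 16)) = -1.04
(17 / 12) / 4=17 / 48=0.35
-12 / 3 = -4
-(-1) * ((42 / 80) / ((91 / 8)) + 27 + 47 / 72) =129631 / 4680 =27.70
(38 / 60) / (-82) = -19 / 2460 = -0.01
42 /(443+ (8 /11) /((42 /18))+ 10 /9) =29106 /307985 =0.09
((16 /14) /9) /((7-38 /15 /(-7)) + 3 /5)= 10 /627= 0.02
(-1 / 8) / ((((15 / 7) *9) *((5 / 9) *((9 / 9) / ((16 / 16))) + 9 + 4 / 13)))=-91 / 138480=-0.00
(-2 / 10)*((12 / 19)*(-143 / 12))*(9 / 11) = 117 / 95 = 1.23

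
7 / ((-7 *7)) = -1 / 7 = -0.14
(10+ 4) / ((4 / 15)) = 105 / 2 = 52.50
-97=-97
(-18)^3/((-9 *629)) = 648/629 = 1.03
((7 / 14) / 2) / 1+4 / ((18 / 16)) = 137 / 36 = 3.81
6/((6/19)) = 19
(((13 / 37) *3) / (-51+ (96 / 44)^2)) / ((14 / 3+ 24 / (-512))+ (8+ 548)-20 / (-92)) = -6946368 / 170901716285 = -0.00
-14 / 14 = -1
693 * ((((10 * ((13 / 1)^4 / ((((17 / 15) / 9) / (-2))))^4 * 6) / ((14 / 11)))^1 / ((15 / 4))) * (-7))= -215657516855648002582876469040000 / 83521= -2582075368537828840445834000.00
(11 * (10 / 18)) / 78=55 / 702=0.08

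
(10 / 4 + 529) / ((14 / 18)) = 9567 / 14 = 683.36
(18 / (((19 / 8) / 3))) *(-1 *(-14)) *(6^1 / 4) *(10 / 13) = 90720 / 247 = 367.29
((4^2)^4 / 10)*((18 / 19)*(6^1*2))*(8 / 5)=56623104 / 475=119206.53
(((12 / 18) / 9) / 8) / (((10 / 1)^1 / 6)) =1 / 180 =0.01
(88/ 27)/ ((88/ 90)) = 10/ 3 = 3.33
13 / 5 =2.60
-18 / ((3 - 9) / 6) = 18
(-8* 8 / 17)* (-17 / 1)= 64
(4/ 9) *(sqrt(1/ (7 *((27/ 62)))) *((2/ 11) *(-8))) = -64 *sqrt(1302)/ 6237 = -0.37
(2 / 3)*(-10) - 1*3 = -29 / 3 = -9.67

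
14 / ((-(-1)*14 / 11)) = 11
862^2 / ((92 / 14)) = 2600654 / 23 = 113071.91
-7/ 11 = -0.64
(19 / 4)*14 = 133 / 2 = 66.50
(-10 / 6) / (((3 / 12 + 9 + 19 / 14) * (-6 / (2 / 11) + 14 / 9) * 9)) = 140 / 252153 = 0.00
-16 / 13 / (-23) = 16 / 299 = 0.05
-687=-687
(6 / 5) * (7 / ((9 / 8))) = 112 / 15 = 7.47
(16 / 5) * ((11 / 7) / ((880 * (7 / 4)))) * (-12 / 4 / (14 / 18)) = -0.01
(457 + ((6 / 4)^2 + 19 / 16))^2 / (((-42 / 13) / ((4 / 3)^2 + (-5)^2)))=-170036334637 / 96768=-1757154.58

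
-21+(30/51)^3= -102173/4913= -20.80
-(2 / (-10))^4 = -1 / 625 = -0.00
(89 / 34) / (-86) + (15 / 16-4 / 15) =112351 / 175440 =0.64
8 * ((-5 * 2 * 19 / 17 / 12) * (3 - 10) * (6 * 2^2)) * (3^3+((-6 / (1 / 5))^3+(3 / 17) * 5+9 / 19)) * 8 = -78058095360 / 289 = -270097215.78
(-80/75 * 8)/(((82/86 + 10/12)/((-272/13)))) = 2994176/29965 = 99.92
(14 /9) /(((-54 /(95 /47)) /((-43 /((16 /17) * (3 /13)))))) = 6319495 /548208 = 11.53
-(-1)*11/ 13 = 11/ 13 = 0.85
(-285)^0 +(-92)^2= 8465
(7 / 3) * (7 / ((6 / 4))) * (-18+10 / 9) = -14896 / 81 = -183.90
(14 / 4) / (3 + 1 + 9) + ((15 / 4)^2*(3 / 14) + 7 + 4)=41591 / 2912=14.28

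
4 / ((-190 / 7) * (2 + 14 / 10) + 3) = -28 / 625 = -0.04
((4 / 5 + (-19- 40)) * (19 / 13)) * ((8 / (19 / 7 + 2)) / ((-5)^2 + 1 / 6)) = -619248 / 107965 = -5.74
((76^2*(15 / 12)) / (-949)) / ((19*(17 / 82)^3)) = -209519840 / 4662437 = -44.94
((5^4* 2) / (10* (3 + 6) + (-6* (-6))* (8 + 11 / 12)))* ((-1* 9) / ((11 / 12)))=-45000 / 1507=-29.86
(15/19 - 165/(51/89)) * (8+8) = -1484000/323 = -4594.43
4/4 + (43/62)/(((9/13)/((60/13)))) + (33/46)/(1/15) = 16.38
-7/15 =-0.47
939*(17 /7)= 15963 /7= 2280.43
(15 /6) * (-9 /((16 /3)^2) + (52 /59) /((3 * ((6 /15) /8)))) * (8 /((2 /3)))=1259515 /7552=166.78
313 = 313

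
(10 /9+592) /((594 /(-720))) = -213520 /297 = -718.92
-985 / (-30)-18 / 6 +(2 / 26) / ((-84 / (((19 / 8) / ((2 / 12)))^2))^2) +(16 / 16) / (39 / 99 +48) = 30.30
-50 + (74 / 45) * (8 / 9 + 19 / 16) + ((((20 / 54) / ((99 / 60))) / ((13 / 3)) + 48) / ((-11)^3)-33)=-49100959741 / 616678920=-79.62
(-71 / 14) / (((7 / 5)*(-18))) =355 / 1764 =0.20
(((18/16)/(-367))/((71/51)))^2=210681/43453903936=0.00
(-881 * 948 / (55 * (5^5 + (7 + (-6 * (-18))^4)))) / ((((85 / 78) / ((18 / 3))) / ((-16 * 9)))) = 521157312 / 5889289175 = 0.09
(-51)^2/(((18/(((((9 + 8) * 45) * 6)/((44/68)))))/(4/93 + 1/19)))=635177205/6479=98036.30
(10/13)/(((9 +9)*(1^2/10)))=50/117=0.43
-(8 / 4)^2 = -4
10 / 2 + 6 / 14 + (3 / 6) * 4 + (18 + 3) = 199 / 7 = 28.43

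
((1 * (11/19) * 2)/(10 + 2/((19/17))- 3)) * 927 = 20394/167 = 122.12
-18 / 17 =-1.06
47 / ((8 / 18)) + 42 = 591 / 4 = 147.75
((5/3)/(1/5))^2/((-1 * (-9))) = 625/81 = 7.72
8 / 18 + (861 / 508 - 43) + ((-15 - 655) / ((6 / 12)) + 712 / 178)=-6295007 / 4572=-1376.86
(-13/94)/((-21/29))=377/1974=0.19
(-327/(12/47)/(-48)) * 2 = 5123/96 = 53.36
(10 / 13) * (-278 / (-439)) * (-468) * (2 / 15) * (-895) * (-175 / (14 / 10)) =-3400592.26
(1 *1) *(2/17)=2/17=0.12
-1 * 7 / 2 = -7 / 2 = -3.50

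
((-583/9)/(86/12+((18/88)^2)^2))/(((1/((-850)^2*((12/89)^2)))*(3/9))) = -227341962270720000/638462279987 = -356077.36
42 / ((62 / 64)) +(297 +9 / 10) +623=298919 / 310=964.25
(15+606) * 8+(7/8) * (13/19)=755227/152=4968.60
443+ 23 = 466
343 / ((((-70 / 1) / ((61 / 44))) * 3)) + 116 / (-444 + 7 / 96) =-142081733 / 56254440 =-2.53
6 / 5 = 1.20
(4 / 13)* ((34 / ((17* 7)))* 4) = 32 / 91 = 0.35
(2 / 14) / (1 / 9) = 9 / 7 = 1.29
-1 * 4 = -4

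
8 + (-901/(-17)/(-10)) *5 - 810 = -1657/2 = -828.50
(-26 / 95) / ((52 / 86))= -43 / 95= -0.45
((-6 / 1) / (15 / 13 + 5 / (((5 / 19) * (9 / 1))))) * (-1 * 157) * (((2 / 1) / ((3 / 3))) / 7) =110214 / 1337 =82.43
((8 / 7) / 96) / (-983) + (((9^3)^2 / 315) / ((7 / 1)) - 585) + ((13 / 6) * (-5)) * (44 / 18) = -9635865679 / 26010180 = -370.47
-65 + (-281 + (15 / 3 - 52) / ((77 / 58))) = -29368 / 77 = -381.40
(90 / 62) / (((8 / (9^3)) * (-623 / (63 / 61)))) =-295245 / 1346392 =-0.22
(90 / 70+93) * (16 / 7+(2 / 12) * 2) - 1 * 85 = 7935 / 49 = 161.94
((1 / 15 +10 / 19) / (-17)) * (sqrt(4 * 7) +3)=-338 * sqrt(7) / 4845-169 / 1615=-0.29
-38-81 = -119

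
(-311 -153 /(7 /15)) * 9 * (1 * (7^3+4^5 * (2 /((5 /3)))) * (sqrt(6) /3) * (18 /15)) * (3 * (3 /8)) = -711695322 * sqrt(6) /175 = -9961659.38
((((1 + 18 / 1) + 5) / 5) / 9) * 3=1.60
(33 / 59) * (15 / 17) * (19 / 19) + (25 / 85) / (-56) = 27425 / 56168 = 0.49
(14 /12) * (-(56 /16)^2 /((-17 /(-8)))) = -343 /51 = -6.73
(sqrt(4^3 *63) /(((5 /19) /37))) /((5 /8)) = 134976 *sqrt(7) /25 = 14284.52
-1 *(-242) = 242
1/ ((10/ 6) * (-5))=-3/ 25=-0.12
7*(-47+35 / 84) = -3913 / 12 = -326.08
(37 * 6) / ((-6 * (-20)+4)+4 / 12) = 666 / 373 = 1.79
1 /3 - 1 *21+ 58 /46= -19.41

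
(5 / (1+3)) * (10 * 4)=50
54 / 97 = 0.56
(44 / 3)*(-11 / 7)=-484 / 21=-23.05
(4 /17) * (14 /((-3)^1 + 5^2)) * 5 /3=140 /561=0.25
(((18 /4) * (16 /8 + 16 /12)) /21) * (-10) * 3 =-21.43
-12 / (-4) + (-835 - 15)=-847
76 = 76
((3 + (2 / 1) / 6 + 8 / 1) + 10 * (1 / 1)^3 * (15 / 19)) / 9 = 1096 / 513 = 2.14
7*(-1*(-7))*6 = 294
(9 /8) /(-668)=-9 /5344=-0.00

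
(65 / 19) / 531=65 / 10089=0.01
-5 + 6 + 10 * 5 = 51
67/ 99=0.68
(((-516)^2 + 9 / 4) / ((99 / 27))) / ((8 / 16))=3195099 / 22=145231.77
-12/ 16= -3/ 4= -0.75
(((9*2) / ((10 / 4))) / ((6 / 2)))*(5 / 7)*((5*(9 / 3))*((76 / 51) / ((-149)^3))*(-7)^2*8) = -255360 / 56235133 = -0.00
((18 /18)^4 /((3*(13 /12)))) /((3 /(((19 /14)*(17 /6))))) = 323 /819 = 0.39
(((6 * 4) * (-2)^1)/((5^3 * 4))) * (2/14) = -12/875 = -0.01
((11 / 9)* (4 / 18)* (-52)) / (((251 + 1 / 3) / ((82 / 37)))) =-3608 / 28971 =-0.12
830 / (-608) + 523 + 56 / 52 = 2065757 / 3952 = 522.71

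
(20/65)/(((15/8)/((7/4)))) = 56/195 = 0.29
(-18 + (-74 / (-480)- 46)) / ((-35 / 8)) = 2189 / 150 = 14.59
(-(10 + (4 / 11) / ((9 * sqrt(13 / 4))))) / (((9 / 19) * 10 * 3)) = -19 / 27 - 76 * sqrt(13) / 173745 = -0.71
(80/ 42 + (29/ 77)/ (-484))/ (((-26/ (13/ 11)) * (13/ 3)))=-212873/ 10658648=-0.02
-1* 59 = -59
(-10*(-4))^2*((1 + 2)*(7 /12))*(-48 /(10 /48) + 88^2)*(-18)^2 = 6816337920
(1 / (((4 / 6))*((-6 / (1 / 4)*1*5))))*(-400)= 5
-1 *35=-35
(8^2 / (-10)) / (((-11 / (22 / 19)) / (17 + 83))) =67.37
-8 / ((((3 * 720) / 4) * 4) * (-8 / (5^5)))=625 / 432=1.45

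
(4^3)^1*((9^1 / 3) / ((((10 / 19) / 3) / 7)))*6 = 229824 / 5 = 45964.80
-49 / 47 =-1.04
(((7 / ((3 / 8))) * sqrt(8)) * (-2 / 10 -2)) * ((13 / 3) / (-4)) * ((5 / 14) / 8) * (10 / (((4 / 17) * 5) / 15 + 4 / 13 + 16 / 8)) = 158015 * sqrt(2) / 9492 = 23.54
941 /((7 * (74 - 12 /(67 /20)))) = 63047 /33026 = 1.91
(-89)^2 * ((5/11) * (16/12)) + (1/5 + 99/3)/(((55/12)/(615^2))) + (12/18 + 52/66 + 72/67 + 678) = 6069649358/2211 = 2745205.50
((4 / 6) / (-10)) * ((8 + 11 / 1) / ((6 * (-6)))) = 19 / 540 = 0.04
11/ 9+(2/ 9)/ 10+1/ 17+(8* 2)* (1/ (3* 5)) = 1813/ 765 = 2.37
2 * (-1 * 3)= -6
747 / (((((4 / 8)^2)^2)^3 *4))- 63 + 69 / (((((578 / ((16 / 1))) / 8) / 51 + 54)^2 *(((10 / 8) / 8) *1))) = 412446744468837 / 539241125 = 764865.15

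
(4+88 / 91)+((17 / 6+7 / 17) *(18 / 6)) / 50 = 798521 / 154700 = 5.16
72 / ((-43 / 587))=-42264 / 43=-982.88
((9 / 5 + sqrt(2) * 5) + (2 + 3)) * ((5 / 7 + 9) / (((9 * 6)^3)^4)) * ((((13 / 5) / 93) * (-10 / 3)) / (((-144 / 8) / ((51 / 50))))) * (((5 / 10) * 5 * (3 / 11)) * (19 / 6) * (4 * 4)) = 1213511 / 61910074561640296635705600 + 71383 * sqrt(2) / 4952805964931223730856448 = 0.00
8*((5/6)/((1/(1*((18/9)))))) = 40/3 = 13.33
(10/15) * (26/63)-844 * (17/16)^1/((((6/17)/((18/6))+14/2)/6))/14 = -4914131/91476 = -53.72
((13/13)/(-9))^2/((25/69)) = 0.03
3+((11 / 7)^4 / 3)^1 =36250 / 7203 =5.03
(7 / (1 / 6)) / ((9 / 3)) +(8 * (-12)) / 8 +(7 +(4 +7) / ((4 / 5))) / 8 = 147 / 32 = 4.59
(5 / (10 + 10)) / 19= 1 / 76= 0.01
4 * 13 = 52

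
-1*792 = -792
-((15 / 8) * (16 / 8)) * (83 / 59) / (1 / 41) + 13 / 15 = -762607 / 3540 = -215.43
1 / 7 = 0.14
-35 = -35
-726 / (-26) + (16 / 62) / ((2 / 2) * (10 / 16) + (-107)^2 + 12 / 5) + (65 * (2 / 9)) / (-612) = 1091099328659 / 39108207294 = 27.90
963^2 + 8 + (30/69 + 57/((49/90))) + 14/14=1045273486/1127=927483.13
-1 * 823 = -823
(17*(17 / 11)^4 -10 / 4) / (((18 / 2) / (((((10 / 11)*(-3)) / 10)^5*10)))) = -373478715 / 2357947691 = -0.16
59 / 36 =1.64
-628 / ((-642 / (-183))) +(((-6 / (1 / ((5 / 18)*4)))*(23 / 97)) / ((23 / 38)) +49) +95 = -1171406 / 31137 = -37.62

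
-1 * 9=-9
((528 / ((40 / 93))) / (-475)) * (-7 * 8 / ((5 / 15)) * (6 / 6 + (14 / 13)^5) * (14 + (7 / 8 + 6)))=19569621632022 / 881820875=22192.29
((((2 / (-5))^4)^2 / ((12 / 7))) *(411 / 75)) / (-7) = -8768 / 29296875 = -0.00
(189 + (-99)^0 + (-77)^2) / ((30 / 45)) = 18357 / 2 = 9178.50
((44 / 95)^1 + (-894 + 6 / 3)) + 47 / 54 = -4569119 / 5130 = -890.67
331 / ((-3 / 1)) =-331 / 3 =-110.33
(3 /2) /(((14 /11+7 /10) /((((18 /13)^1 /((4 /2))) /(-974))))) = -1485 /2747654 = -0.00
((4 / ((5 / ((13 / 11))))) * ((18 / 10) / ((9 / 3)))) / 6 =26 / 275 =0.09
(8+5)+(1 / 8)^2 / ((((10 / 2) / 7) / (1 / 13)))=13.00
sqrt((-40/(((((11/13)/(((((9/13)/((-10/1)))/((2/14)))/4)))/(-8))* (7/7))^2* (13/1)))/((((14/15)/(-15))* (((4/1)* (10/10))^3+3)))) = 54* sqrt(30485)/9581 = 0.98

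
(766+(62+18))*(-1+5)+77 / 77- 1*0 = 3385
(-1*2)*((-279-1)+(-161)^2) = -51282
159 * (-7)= -1113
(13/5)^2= 169/25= 6.76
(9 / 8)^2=81 / 64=1.27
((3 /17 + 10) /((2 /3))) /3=173 /34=5.09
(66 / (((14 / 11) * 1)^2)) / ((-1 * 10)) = -3993 / 980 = -4.07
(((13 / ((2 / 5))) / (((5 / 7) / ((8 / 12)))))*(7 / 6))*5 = 3185 / 18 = 176.94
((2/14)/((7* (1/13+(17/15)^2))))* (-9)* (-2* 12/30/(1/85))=895050/97559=9.17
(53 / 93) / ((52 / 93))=53 / 52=1.02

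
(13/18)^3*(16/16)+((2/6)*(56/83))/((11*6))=0.38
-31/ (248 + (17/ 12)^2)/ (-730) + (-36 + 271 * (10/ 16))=133.38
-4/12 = -0.33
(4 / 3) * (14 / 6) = 28 / 9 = 3.11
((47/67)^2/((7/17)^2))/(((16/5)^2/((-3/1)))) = -47880075/56310016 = -0.85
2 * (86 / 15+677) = 20482 / 15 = 1365.47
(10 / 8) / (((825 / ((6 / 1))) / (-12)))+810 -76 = 40364 / 55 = 733.89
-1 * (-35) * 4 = 140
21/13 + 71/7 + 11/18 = 20261/1638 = 12.37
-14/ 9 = -1.56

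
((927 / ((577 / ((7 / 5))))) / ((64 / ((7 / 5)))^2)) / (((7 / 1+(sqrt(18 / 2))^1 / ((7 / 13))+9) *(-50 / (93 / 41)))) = -206992611 / 91448499200000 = -0.00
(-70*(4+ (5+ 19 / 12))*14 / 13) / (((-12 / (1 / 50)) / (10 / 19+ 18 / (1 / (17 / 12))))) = 6154547 / 177840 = 34.61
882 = 882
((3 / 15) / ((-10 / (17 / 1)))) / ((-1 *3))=17 / 150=0.11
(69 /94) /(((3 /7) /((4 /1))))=322 /47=6.85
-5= -5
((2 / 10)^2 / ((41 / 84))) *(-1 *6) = -504 / 1025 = -0.49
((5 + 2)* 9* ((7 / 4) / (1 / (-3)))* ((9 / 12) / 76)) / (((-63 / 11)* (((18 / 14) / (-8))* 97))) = -539 / 14744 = -0.04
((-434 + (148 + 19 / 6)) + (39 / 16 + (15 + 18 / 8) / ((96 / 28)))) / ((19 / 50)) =-660875 / 912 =-724.64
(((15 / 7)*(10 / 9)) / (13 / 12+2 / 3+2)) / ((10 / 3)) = 4 / 21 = 0.19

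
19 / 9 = 2.11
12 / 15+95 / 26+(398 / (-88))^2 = 3134537 / 125840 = 24.91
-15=-15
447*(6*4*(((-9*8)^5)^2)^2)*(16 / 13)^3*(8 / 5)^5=20182668007900620085570306040577762750744005443584 / 6865625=2939669441296403471726217000000000000000000.00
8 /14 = 4 /7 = 0.57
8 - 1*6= 2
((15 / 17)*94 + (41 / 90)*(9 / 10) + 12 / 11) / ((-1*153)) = -1579067 / 2861100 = -0.55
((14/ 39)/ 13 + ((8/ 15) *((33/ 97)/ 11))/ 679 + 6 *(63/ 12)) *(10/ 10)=10527879347/ 333925410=31.53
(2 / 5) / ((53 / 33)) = 0.25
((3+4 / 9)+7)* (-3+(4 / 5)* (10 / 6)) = -470 / 27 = -17.41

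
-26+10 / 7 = -172 / 7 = -24.57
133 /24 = 5.54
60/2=30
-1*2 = -2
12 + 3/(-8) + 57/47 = 4827/376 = 12.84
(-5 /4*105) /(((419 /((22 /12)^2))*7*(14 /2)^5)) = -3025 /338022384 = -0.00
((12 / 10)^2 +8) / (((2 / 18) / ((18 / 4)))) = 382.32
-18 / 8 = -9 / 4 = -2.25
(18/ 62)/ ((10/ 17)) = 153/ 310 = 0.49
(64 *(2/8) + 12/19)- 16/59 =18340/1121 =16.36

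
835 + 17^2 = 1124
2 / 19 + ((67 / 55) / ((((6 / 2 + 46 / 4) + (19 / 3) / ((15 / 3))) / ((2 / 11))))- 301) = -327185785 / 1087427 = -300.88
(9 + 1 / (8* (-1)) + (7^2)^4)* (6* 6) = 415066311 / 2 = 207533155.50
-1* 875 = -875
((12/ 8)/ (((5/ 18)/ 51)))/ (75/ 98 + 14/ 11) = 1484406/ 10985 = 135.13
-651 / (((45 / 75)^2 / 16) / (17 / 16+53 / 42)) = -67252.78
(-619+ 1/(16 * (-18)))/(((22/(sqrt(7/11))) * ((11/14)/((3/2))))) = -1247911 * sqrt(77)/255552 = -42.85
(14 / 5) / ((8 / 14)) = 49 / 10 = 4.90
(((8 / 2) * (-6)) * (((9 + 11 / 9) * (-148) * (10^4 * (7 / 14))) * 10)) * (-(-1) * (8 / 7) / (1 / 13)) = 566425600000 / 21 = 26972647619.05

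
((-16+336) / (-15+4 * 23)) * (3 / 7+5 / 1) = 12160 / 539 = 22.56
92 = 92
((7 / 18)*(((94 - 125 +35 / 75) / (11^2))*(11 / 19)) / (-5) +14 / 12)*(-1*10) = -332381 / 28215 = -11.78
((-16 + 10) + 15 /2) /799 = 3 /1598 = 0.00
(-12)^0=1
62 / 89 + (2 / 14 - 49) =-30004 / 623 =-48.16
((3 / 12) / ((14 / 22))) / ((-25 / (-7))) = 11 / 100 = 0.11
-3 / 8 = -0.38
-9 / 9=-1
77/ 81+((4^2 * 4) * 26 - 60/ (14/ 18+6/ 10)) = 4071341/ 2511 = 1621.40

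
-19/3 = -6.33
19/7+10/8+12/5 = 891/140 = 6.36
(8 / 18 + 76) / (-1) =-688 / 9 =-76.44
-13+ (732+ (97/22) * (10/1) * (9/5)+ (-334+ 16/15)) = 76796/165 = 465.43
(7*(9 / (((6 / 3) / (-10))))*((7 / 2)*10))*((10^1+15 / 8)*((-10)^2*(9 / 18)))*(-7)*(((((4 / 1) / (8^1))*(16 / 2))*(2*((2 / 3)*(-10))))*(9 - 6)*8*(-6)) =351918000000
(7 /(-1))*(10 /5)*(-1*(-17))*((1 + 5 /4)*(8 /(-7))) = 612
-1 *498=-498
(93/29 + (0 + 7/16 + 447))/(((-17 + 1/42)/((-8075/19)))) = 1866208575/165416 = 11281.91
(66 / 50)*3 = 99 / 25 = 3.96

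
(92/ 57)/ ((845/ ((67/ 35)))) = 6164/ 1685775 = 0.00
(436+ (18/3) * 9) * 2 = 980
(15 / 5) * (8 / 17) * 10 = 240 / 17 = 14.12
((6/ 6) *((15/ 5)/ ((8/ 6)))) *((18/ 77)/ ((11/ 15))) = 1215/ 1694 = 0.72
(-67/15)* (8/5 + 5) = -29.48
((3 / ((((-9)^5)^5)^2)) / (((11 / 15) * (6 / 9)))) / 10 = 0.00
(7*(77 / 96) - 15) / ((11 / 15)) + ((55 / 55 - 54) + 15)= -17881 / 352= -50.80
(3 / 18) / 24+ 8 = 1153 / 144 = 8.01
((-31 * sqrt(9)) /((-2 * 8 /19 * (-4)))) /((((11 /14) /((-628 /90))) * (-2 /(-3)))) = 647311 /1760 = 367.79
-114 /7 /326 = -57 /1141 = -0.05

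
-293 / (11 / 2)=-586 / 11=-53.27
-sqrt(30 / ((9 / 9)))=-sqrt(30)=-5.48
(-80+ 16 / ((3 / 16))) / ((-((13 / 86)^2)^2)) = -875213056 / 85683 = -10214.55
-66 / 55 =-6 / 5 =-1.20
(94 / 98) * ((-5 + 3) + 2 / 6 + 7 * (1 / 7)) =-0.64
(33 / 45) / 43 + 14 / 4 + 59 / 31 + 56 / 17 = 5924309 / 679830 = 8.71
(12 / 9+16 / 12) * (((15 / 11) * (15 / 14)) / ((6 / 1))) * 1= 50 / 77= 0.65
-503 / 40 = -12.58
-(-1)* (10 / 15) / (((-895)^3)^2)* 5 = 2 / 308382313546134375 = 0.00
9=9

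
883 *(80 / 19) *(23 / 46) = 35320 / 19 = 1858.95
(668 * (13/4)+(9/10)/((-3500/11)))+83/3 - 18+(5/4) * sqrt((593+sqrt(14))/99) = 5 * sqrt(11 * sqrt(14)+6523)/132+228969703/105000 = 2183.73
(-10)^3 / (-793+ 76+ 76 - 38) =1000 / 679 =1.47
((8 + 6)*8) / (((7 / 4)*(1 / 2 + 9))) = 128 / 19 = 6.74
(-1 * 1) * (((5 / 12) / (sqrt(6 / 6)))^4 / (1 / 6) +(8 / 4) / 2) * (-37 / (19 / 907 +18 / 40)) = 684771395 / 7381152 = 92.77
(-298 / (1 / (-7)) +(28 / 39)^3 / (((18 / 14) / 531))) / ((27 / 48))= 3980.16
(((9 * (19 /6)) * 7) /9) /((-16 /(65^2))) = -561925 /96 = -5853.39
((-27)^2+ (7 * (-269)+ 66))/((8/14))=-1904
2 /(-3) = -2 /3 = -0.67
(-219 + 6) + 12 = -201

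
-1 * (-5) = 5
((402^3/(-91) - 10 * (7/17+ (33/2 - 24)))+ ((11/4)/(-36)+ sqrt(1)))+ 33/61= -9700081737349/13588848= -713826.64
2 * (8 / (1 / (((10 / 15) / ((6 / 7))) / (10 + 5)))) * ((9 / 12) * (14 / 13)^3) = 76832 / 98865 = 0.78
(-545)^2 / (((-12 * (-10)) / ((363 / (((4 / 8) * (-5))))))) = -1437601 / 4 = -359400.25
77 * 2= 154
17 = 17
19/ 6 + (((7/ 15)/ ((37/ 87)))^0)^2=25/ 6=4.17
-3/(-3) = 1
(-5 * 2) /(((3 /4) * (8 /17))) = -85 /3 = -28.33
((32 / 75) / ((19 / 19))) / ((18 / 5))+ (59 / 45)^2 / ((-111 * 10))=262919 / 2247750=0.12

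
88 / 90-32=-1396 / 45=-31.02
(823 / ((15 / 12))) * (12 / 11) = 39504 / 55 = 718.25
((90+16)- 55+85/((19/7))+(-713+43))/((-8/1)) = 5583/76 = 73.46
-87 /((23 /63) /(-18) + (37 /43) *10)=-4242294 /418591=-10.13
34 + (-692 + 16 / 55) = -36174 / 55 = -657.71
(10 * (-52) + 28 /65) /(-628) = 8443 /10205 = 0.83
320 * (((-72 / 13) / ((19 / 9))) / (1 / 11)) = -2280960 / 247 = -9234.66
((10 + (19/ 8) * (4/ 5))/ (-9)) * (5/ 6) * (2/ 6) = -119/ 324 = -0.37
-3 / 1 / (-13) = 3 / 13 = 0.23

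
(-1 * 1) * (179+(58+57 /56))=-13329 /56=-238.02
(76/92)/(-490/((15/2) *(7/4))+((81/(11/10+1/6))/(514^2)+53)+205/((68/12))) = 4864112556/305260881083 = 0.02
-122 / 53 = -2.30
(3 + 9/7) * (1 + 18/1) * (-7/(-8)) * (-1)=-285/4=-71.25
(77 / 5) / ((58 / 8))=308 / 145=2.12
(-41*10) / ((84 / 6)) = -205 / 7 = -29.29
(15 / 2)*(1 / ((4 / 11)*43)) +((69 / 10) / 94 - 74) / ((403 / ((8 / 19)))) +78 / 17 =52515902879 / 10522861960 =4.99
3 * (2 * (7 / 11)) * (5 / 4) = 105 / 22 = 4.77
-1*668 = -668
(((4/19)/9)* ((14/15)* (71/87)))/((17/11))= 43736/3793635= 0.01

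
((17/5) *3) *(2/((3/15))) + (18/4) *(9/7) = 1509/14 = 107.79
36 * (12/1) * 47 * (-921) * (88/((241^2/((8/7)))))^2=-9268011270144/165296725489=-56.07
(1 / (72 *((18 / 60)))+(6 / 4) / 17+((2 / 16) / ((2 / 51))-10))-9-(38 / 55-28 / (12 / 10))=2813083 / 403920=6.96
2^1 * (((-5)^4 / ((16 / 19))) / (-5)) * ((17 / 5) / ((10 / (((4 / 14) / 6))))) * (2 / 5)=-323 / 168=-1.92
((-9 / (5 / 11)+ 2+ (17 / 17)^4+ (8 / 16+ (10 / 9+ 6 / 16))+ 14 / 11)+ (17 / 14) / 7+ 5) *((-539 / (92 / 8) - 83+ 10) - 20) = 1170.39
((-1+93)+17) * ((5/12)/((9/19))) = 10355/108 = 95.88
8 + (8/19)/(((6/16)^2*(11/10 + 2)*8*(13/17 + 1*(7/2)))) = 1234184/153729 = 8.03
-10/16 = -5/8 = -0.62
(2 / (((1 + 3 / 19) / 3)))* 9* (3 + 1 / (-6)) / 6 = 969 / 44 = 22.02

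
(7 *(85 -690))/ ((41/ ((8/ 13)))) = -33880/ 533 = -63.56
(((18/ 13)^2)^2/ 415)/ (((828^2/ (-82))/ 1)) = -6642/ 6270139135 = -0.00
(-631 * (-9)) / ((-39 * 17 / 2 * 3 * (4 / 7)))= -4417 / 442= -9.99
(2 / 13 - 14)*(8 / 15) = -96 / 13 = -7.38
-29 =-29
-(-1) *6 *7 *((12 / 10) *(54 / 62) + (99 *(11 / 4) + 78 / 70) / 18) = 422683 / 620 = 681.75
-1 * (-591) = 591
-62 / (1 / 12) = -744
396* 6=2376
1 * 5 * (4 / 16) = 5 / 4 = 1.25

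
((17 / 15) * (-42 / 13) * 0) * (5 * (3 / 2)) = 0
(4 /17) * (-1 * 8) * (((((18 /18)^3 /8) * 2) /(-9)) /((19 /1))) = 8 /2907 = 0.00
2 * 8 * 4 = 64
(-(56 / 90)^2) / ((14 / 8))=-448 / 2025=-0.22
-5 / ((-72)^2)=-0.00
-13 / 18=-0.72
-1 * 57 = -57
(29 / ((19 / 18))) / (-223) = -522 / 4237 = -0.12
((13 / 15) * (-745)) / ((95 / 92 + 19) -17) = -178204 / 837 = -212.91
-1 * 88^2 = -7744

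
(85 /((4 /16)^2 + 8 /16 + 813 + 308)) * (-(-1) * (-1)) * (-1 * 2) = 544 /3589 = 0.15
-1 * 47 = -47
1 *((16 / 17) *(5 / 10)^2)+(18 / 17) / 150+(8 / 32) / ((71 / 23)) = 39027 / 120700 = 0.32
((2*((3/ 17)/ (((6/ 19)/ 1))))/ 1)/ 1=19/ 17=1.12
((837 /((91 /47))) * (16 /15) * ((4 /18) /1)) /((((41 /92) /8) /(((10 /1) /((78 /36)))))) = 411783168 /48503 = 8489.85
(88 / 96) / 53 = 11 / 636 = 0.02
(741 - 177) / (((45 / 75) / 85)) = 79900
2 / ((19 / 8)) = 16 / 19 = 0.84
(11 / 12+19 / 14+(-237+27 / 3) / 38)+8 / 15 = -447 / 140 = -3.19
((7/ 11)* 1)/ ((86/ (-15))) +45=42465/ 946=44.89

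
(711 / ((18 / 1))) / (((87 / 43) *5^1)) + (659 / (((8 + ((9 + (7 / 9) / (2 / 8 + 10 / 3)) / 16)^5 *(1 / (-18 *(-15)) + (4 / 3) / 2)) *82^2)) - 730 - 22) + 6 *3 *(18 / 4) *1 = -79354542834094358075635476317 / 118957486724912200662694230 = -667.08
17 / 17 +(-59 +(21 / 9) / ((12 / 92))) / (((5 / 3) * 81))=169 / 243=0.70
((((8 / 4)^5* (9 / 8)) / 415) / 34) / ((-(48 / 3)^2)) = -9 / 903040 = -0.00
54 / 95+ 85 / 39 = 10181 / 3705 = 2.75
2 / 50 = 1 / 25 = 0.04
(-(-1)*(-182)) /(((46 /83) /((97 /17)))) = -732641 /391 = -1873.76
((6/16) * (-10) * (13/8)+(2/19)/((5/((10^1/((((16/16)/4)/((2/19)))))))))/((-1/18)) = 108.09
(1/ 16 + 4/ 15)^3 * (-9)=-493039/ 1536000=-0.32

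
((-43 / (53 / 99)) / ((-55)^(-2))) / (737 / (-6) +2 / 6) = 5150970 / 2597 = 1983.43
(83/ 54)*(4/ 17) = 166/ 459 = 0.36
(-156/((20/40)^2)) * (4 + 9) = -8112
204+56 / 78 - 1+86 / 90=119734 / 585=204.67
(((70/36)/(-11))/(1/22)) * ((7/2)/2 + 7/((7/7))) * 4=-1225/9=-136.11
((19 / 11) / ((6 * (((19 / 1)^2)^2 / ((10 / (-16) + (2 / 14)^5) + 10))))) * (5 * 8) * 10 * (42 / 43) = 63026650 / 7789581107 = 0.01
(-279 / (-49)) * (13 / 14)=3627 / 686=5.29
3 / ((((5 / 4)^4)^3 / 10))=100663296 / 48828125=2.06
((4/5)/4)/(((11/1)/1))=1/55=0.02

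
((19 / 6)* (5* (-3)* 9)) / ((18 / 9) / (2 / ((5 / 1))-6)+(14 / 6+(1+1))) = -107.51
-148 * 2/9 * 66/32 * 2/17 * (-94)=38258/51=750.16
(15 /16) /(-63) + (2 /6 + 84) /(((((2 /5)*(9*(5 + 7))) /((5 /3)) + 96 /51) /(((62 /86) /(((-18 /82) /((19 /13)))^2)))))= 4044914867065 /41731299792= 96.93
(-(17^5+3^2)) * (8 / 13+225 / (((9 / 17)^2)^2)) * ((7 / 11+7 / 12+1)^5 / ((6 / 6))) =-41622466376325020064974333 / 189893693164032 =-219188250451.11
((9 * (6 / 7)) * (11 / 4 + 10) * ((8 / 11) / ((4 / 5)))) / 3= 2295 / 77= 29.81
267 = 267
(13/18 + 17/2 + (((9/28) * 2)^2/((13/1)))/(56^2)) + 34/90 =383545749/39952640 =9.60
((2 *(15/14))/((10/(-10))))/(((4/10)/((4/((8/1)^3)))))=-75/1792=-0.04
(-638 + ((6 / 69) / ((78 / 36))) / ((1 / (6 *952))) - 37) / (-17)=133281 / 5083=26.22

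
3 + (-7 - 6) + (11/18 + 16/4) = -97/18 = -5.39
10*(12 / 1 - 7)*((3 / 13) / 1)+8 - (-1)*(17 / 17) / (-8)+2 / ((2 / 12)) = 3267 / 104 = 31.41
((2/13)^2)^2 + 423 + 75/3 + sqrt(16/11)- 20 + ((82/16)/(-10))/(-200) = 4*sqrt(11)/11 + 195587155001/456976000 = 429.21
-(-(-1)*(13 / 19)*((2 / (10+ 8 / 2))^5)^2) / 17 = -13 / 91239505427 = -0.00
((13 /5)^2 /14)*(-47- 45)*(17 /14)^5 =-5518984159 /47059600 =-117.28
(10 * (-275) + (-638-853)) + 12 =-4229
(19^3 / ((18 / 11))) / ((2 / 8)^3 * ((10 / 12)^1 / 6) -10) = -9657472 / 23035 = -419.25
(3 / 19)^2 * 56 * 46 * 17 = 394128 / 361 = 1091.77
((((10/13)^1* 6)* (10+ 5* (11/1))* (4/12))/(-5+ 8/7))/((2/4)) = -1400/27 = -51.85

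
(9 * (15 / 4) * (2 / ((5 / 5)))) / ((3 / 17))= 765 / 2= 382.50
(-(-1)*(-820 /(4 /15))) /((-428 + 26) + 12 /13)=13325 /1738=7.67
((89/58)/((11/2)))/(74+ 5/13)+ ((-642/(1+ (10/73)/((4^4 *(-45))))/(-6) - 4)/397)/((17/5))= 254844776053/3183201059533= 0.08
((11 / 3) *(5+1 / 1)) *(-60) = -1320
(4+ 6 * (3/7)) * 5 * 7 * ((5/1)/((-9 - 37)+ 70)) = 575/12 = 47.92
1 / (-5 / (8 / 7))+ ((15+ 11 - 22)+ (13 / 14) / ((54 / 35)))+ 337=1290391 / 3780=341.37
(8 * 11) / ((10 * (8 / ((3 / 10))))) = 33 / 100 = 0.33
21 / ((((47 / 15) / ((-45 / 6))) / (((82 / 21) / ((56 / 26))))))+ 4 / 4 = -118609 / 1316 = -90.13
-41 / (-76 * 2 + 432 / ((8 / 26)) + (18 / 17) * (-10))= -697 / 21104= -0.03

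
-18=-18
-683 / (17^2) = -683 / 289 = -2.36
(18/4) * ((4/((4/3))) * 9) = 243/2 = 121.50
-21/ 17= -1.24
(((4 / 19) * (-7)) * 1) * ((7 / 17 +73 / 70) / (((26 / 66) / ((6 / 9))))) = -76164 / 20995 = -3.63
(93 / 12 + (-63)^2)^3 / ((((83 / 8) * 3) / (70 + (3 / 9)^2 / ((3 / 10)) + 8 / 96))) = 30626151555215587 / 215136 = 142357167350.96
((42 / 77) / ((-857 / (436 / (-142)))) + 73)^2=2387441198379601 / 447985246489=5329.29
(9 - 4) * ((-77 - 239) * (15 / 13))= -23700 / 13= -1823.08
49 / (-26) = -49 / 26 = -1.88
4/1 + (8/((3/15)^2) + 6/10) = 1023/5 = 204.60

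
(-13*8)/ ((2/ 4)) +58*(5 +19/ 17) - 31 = 1969/ 17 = 115.82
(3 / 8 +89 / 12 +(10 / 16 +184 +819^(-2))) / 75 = 516262387 / 201228300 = 2.57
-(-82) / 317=82 / 317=0.26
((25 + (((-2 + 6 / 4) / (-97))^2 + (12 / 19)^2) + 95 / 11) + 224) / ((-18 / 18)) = -38564032459 / 149452556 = -258.04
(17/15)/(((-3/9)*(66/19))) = -323/330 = -0.98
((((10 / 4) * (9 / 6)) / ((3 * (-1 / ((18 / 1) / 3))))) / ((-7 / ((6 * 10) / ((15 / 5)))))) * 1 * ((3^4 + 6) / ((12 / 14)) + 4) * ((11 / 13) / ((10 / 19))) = 661485 / 182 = 3634.53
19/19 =1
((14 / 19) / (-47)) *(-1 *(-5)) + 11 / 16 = 8703 / 14288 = 0.61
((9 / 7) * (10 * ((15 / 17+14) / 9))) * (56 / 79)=20240 / 1343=15.07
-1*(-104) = 104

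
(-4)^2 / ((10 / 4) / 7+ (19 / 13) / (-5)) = 14560 / 59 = 246.78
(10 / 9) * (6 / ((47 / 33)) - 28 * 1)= -26.43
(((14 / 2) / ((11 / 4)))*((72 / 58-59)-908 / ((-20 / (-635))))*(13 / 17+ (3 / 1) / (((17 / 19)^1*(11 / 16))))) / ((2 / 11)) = -1124824120 / 493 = -2281590.51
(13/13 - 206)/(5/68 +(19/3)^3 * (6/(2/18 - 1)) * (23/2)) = 27880/2681859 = 0.01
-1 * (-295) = 295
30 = 30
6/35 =0.17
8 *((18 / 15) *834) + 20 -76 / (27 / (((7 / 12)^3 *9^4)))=348847 / 80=4360.59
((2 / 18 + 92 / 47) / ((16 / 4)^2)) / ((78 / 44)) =9625 / 131976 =0.07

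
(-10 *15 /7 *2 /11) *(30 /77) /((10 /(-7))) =900 /847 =1.06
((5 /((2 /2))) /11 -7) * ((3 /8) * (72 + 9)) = -2187 /11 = -198.82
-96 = -96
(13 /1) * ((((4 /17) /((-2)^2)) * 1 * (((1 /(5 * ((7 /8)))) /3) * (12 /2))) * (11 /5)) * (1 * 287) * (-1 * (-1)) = 93808 /425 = 220.72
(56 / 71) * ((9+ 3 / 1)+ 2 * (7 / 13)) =9520 / 923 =10.31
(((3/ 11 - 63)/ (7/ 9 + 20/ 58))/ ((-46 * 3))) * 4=5220/ 3223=1.62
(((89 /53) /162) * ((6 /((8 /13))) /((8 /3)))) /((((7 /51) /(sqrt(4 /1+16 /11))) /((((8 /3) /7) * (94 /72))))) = 924443 * sqrt(165) /37022832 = 0.32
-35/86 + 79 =6759/86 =78.59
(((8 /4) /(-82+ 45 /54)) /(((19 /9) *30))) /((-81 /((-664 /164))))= -332 /17071785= -0.00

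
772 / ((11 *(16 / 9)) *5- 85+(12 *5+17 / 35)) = 121590 / 11539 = 10.54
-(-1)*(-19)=-19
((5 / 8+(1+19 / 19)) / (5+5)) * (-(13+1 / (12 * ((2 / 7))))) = -2233 / 640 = -3.49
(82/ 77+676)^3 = 141697811542104/ 456533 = 310378026.43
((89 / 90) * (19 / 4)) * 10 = 1691 / 36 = 46.97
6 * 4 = 24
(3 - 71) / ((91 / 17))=-1156 / 91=-12.70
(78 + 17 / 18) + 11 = 1619 / 18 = 89.94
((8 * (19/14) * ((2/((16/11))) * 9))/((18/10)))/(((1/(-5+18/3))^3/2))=1045/7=149.29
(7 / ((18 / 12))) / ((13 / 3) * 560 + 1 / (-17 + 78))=854 / 444083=0.00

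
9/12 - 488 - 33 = -2081/4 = -520.25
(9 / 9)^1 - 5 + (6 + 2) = 4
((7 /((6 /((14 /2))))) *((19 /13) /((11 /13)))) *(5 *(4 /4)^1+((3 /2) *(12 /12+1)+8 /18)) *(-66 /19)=-3724 /9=-413.78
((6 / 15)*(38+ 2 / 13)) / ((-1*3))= -992 / 195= -5.09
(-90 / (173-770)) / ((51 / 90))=900 / 3383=0.27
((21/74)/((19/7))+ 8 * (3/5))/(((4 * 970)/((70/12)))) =80451/10910560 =0.01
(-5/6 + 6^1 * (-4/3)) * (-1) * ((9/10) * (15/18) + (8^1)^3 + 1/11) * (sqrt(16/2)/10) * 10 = 1195945 * sqrt(2)/132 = 12813.04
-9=-9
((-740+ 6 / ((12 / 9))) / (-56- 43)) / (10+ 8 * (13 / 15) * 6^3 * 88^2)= 7355 / 11481450156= 0.00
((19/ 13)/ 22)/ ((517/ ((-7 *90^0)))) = -133/ 147862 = -0.00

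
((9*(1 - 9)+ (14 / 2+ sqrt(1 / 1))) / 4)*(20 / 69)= -4.64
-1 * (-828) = 828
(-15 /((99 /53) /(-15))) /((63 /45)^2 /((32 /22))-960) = -0.13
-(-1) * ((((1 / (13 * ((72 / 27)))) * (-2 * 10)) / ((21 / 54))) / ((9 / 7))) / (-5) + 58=58.23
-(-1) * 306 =306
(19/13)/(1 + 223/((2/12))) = 19/17407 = 0.00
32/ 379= 0.08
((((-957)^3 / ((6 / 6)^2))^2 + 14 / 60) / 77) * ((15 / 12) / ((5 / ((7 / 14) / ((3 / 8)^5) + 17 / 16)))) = 1227307167181356671907635 / 7185024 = 170814623191426593.97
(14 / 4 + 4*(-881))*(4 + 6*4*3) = -267558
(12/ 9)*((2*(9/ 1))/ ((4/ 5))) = 30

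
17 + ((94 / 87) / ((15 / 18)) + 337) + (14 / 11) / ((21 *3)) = 5100572 / 14355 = 355.32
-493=-493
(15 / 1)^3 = 3375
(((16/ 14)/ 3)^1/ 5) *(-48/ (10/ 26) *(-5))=1664/ 35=47.54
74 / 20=37 / 10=3.70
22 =22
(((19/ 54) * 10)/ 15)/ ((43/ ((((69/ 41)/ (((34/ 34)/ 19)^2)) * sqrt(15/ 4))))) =157757 * sqrt(15)/ 95202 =6.42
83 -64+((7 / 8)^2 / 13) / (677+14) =10923377 / 574912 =19.00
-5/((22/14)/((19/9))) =-665/99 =-6.72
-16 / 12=-4 / 3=-1.33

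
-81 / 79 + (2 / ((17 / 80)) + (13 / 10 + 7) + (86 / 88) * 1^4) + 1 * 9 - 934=-268081577 / 295460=-907.34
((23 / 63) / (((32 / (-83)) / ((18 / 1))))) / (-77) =1909 / 8624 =0.22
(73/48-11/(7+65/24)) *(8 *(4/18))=4337/6291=0.69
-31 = -31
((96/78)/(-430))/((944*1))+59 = 19458789/329810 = 59.00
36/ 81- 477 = -4289/ 9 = -476.56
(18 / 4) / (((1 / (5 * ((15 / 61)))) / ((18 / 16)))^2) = 4100625 / 476288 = 8.61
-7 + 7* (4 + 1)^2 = 168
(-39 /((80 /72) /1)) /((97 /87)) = -30537 /970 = -31.48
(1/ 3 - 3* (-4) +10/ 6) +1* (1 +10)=25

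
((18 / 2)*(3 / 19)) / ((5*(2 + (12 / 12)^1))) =9 / 95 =0.09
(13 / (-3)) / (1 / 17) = -221 / 3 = -73.67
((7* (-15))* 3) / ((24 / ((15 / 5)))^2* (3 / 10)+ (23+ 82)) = -175 / 69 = -2.54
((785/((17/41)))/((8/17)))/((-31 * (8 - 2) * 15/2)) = -6437/2232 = -2.88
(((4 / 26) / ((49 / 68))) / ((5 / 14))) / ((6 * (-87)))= -136 / 118755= -0.00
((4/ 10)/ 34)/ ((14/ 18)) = 9/ 595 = 0.02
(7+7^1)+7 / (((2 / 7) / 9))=469 / 2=234.50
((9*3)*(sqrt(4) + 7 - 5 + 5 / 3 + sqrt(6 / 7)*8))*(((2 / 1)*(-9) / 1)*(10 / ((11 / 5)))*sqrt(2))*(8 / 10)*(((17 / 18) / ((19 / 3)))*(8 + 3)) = -881280*sqrt(21) / 133 - 312120*sqrt(2) / 19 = -53596.71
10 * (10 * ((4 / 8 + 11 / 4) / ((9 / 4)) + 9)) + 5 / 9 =1045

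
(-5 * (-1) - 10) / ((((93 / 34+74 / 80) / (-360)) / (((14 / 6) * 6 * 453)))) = 7762608000 / 2489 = 3118765.77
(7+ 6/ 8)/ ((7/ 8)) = 62/ 7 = 8.86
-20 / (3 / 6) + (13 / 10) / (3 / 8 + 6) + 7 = -8363 / 255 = -32.80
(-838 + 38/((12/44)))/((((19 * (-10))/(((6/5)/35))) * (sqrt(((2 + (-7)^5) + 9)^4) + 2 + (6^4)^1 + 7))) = 2096/4690027561625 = 0.00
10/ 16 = 5/ 8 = 0.62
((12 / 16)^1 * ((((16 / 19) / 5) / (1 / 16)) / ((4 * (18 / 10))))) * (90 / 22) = 1.15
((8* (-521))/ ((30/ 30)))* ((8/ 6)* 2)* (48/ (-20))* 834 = 111235584/ 5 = 22247116.80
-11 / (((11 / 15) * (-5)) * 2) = 3 / 2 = 1.50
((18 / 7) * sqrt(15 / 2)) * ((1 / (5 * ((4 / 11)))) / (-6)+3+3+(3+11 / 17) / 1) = 67.29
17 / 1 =17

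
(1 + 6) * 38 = 266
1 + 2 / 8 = 5 / 4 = 1.25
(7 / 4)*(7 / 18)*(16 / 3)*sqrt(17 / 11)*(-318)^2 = 1101128*sqrt(187) / 33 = 456293.91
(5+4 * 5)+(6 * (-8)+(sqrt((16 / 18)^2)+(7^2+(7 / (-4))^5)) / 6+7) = -576223 / 55296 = -10.42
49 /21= 7 /3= 2.33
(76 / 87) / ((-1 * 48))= -19 / 1044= -0.02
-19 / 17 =-1.12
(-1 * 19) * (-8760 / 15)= 11096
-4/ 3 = -1.33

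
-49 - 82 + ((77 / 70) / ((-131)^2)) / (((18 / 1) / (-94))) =-202328707 / 1544490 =-131.00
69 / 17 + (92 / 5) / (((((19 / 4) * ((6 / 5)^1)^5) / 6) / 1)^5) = 175809739288921665511 / 37573528899849954048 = 4.68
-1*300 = -300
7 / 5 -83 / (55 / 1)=-6 / 55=-0.11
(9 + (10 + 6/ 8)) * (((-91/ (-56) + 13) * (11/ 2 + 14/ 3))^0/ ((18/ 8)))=8.78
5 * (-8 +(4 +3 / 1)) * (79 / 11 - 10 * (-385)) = -212145 / 11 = -19285.91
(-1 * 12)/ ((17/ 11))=-132/ 17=-7.76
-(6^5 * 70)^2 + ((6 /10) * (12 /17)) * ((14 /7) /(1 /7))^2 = -25184162296944 /85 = -296284262316.99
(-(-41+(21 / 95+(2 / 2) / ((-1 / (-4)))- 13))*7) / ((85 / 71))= 2350313 / 8075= 291.06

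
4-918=-914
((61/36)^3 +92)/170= 4519333/7931520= 0.57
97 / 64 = 1.52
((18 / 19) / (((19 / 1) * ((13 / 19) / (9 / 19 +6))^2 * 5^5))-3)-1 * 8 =-2096912053 / 190653125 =-11.00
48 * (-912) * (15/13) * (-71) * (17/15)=52837632/13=4064433.23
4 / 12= 1 / 3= 0.33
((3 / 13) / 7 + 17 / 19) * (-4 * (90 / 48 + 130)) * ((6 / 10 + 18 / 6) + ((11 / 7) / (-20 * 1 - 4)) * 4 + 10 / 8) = -2245.25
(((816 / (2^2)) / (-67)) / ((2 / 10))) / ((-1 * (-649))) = -1020 / 43483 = -0.02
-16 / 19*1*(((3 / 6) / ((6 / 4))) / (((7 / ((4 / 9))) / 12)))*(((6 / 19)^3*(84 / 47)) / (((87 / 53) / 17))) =-22142976 / 177627523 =-0.12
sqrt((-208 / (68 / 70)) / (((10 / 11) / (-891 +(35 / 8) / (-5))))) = 458.33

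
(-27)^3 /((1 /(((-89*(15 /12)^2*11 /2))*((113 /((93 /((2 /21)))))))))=6048531225 /3472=1742088.49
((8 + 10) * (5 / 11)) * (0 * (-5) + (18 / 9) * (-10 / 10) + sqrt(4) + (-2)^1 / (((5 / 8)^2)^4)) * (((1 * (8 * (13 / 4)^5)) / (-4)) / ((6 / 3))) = 218997522432 / 859375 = 254833.48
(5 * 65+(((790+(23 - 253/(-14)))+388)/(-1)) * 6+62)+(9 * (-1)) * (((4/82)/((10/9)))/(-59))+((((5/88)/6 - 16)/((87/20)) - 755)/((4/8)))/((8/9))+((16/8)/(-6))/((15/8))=-33581519895659/3889171440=-8634.62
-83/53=-1.57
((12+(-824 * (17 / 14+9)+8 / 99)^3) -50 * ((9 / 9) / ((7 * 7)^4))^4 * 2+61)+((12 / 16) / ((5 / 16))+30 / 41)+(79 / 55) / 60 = -2619508742532999549330620987480990314791761647823 / 4393662778353928032676480588667505900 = -596201591855.98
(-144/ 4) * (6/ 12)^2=-9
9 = 9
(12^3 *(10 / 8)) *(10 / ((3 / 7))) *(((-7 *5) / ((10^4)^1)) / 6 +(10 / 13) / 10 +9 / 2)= 14992089 / 65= 230647.52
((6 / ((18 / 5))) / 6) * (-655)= -3275 / 18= -181.94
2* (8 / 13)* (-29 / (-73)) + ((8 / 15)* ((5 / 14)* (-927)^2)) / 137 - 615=528076639 / 910091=580.25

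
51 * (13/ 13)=51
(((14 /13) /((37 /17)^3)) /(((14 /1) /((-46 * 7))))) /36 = -790993 /11852802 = -0.07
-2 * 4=-8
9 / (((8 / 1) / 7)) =63 / 8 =7.88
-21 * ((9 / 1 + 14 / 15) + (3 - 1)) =-1253 / 5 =-250.60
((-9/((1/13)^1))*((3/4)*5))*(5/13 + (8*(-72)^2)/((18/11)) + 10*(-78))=-43110495/4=-10777623.75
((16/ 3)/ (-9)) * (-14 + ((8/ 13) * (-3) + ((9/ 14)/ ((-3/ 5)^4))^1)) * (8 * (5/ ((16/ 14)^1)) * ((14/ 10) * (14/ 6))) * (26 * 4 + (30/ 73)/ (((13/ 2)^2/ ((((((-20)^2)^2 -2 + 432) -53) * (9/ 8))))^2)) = 109219012782761042084/ 19759099581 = 5527529852.01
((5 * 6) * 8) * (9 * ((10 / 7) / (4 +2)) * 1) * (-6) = -21600 / 7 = -3085.71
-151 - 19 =-170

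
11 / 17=0.65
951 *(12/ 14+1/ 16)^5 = 11024696446593/ 17623416832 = 625.57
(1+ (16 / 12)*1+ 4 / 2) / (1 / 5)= 65 / 3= 21.67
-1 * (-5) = 5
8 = 8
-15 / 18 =-5 / 6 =-0.83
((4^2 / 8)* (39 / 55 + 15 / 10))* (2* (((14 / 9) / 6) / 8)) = 63 / 220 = 0.29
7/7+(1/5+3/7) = 57/35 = 1.63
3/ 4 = 0.75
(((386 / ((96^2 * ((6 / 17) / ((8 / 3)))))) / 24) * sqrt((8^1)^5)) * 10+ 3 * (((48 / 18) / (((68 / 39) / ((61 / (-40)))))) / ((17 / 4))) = -2379 / 1445+ 16405 * sqrt(2) / 972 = 22.22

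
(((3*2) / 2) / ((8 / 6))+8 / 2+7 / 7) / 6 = 29 / 24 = 1.21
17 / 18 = 0.94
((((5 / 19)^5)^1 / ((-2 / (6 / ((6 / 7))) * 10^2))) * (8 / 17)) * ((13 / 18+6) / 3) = -105875 / 2273058882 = -0.00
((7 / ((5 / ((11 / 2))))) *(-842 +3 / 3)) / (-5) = 64757 / 50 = 1295.14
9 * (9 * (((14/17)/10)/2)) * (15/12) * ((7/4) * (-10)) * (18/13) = -101.02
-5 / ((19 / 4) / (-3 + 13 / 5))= 8 / 19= 0.42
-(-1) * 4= 4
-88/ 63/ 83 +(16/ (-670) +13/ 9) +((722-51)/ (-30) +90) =48373307/ 700686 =69.04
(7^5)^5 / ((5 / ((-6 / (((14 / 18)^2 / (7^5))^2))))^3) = -1065784922447455932154344000000000000000000000000.00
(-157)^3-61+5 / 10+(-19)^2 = -7739185 / 2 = -3869592.50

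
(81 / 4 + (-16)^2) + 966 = 4969 / 4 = 1242.25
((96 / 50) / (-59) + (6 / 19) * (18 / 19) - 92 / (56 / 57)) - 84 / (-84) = -688632467 / 7454650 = -92.38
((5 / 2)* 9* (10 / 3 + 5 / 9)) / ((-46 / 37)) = -6475 / 92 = -70.38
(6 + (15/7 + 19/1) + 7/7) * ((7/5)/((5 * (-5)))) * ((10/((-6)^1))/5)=197/375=0.53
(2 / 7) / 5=2 / 35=0.06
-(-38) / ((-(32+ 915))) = -38 / 947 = -0.04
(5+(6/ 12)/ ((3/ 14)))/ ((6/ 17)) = 187/ 9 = 20.78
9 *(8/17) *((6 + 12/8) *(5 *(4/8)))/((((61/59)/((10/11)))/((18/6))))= 209.48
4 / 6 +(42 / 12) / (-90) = 113 / 180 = 0.63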